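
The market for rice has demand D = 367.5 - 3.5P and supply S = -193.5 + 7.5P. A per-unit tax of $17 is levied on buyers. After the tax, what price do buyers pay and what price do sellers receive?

Pre-tax equilibrium: P* = 51, Q* = 189.
Tax on buyers shifts demand to D = 367.5 − 3.5(P + 17) = 308 - 3.5P.
308 - 3.5P = -193.5 + 7.5P gives seller price Ps = 1003/22; buyers pay Pb = 1003/22 + 17 = 1377/22.
New quantity: Q = 367.5 − 3.5(1377/22) = 6531/44.

Buyers pay 1377/22, sellers receive 1003/22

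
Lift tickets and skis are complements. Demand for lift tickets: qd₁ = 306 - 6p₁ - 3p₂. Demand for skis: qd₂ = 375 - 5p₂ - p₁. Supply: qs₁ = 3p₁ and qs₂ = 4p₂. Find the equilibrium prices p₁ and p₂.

Market 1: 306 - 6p₁ - 3p₂ = 3p₁ → 9p₁ + 3p₂ = 306.
Market 2: 9p₂ + p₁ = 375.
Eliminating p₂: 9×(1) − 3×(2) gives 78p₁ = 1629, so p₁ = 543/26.
Back-substitute into (2): p₂ = (375 − 1×543/26) / 9 = 1023/26.

p₁ = 543/26, p₂ = 1023/26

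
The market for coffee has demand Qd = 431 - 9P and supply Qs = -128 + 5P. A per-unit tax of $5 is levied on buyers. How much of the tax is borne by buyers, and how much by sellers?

Pre-tax equilibrium: P* = 559/14, Q* = 1003/14.
Tax on buyers shifts demand to Qd = 431 − 9(P + 5) = 386 - 9P.
386 - 9P = -128 + 5P gives seller price Ps = 257/7; buyers pay Pb = 257/7 + 5 = 292/7.
New quantity: Q = 431 − 9(292/7) = 389/7.
Buyer burden = 292/7 − 559/14 = 25/14; seller burden = 559/14 − 257/7 = 45/14.

Buyers bear 25/14, sellers bear 45/14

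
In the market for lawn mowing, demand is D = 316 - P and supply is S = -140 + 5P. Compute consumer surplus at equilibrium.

Equilibrium: 316 - P = -140 + 5P gives P* = 76, Q* = 240.
Demand choke price (D = 0): P = 316.
CS = ½(316 − 76)(240) = 28800.

Consumer surplus = 28800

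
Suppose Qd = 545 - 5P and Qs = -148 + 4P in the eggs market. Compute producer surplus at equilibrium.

Producer surplus = 3200

Equilibrium: 545 - 5P = -148 + 4P gives P* = 77, Q* = 160.
Supply starts at P = 37 (where Qs = 0).
PS = ½(77 − 37)(160) = 3200.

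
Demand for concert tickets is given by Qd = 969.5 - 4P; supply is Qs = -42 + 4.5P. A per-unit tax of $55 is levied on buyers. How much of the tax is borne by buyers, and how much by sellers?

Pre-tax equilibrium: P* = 119, Q* = 493.5.
Tax on buyers shifts demand to Qd = 969.5 − 4(P + 55) = 749.5 - 4P.
749.5 - 4P = -42 + 4.5P gives seller price Ps = 1583/17; buyers pay Pb = 1583/17 + 55 = 2518/17.
New quantity: Q = 969.5 − 4(2518/17) = 12819/34.
Buyer burden = 2518/17 − 119 = 495/17; seller burden = 119 − 1583/17 = 440/17.

Buyers bear 495/17, sellers bear 440/17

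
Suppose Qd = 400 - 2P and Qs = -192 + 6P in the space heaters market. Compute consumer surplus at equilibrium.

Consumer surplus = 15876

Equilibrium: 400 - 2P = -192 + 6P gives P* = 74, Q* = 252.
Demand choke price (Qd = 0): P = 200.
CS = ½(200 − 74)(252) = 15876.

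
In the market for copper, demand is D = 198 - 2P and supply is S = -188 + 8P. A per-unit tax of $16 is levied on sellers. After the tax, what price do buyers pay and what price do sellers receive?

Buyers pay $51.4, sellers receive $35.4

Pre-tax equilibrium: P* = 38.6, Q* = 120.8.
Tax on sellers shifts supply to S = -188 + 8(P − 16) = -316 + 8P.
198 - 2P = -316 + 8P gives buyer price Pb = 51.4; sellers receive Ps = 51.4 − 16 = 35.4.
New quantity: Q = 198 − 2(51.4) = 95.2.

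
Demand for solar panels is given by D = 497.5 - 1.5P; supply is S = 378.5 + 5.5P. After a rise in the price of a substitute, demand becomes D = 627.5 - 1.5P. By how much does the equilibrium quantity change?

ΔQ = 715/7

Original equilibrium: P* = 17, Q* = 472.
New equilibrium: 627.5 - 1.5P = 378.5 + 5.5P, so 249 = 7P and P' = 249/7; Q' = 627.5 − 1.5(249/7) = 4019/7.
Change in quantity: 4019/7 − 472 = 715/7.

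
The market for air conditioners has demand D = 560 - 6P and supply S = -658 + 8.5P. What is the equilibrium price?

Set D = S: 560 - 6P = -658 + 8.5P.
1218 = 14.5P, so P* = 84.
Q* = 560 − 6(84) = 56.

P* = 84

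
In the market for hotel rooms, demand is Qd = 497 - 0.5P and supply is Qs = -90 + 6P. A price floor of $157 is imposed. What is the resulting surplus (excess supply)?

Surplus = 433.5

Equilibrium price would be P* = 1174/13, so the floor at 157 binds.
At P = 157: Qd = 418.5, Qs = 852.
Surplus = 852 − 418.5 = 433.5.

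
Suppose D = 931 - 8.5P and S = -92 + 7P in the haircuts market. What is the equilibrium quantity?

Q* = 370

Set D = S: 931 - 8.5P = -92 + 7P.
1023 = 15.5P, so P* = 66.
Q* = 931 − 8.5(66) = 370.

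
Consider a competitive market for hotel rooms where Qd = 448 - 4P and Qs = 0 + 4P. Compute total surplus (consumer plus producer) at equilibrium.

Equilibrium: 448 - 4P = 0 + 4P gives P* = 56, Q* = 224.
Demand choke price: P = 112; supply starts at P = 0.
CS = ½(112 − 56)(224) = 6272; PS = ½(56 − 0)(224) = 6272.

Total surplus = 12544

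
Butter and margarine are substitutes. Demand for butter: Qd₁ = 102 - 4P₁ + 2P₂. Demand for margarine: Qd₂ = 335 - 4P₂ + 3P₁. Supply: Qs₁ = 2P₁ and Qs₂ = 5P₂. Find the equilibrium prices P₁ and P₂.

Market 1: 102 - 4P₁ + 2P₂ = 2P₁ → 6P₁ - 2P₂ = 102.
Market 2: 9P₂ - 3P₁ = 335.
Eliminating P₂: 9×(1) + 2×(2) gives 48P₁ = 1588, so P₁ = 397/12.
Back-substitute into (2): P₂ = (335 + 3×397/12) / 9 = 48.25.

P₁ = 397/12, P₂ = 48.25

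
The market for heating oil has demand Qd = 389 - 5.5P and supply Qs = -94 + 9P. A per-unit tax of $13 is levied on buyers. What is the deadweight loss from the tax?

Pre-tax equilibrium: P* = 966/29, Q* = 5968/29.
Tax on buyers shifts demand to Qd = 389 − 5.5(P + 13) = 317.5 - 5.5P.
317.5 - 5.5P = -94 + 9P gives seller price Ps = 823/29; buyers pay Pb = 823/29 + 13 = 1200/29.
New quantity: Q = 389 − 5.5(1200/29) = 4681/29.
DWL = ½ × 13 × (5968/29 − 4681/29) = 16731/58.

Deadweight loss = 16731/58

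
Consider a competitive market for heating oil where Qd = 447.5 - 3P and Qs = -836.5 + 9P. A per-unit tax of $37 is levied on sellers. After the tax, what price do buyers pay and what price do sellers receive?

Pre-tax equilibrium: P* = 107, Q* = 126.5.
Tax on sellers shifts supply to Qs = -836.5 + 9(P − 37) = -1169.5 + 9P.
447.5 - 3P = -1169.5 + 9P gives buyer price Pb = 134.75; sellers receive Ps = 134.75 − 37 = 97.75.
New quantity: Q = 447.5 − 3(134.75) = 43.25.

Buyers pay $134.75, sellers receive $97.75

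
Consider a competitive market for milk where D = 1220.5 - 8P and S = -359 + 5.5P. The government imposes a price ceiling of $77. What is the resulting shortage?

Shortage = 540

Equilibrium price would be P* = 117, so the ceiling at 77 binds.
At P = 77: D = 1220.5 − 8(77) = 604.5, S = -359 + 5.5(77) = 64.5.
Shortage = 604.5 − 64.5 = 540.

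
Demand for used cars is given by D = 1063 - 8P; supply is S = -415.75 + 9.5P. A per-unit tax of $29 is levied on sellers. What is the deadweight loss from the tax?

Pre-tax equilibrium: P* = 84.5, Q* = 387.
Tax on sellers shifts supply to S = -415.75 + 9.5(P − 29) = -691.25 + 9.5P.
1063 - 8P = -691.25 + 9.5P gives buyer price Pb = 7017/70; sellers receive Ps = 7017/70 − 29 = 4987/70.
New quantity: Q = 1063 − 8(7017/70) = 9137/35.
DWL = ½ × 29 × (387 − 9137/35) = 63916/35.

Deadweight loss = 63916/35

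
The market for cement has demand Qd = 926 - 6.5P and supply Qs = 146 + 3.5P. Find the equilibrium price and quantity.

Set Qd = Qs: 926 - 6.5P = 146 + 3.5P.
780 = 10P, so P* = 78.
Q* = 926 − 6.5(78) = 419.

P* = 78, Q* = 419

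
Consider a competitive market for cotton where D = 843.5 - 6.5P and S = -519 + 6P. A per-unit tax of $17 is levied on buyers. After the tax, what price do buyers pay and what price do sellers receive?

Pre-tax equilibrium: P* = 109, Q* = 135.
Tax on buyers shifts demand to D = 843.5 − 6.5(P + 17) = 733 - 6.5P.
733 - 6.5P = -519 + 6P gives seller price Ps = 100.16; buyers pay Pb = 100.16 + 17 = 117.16.
New quantity: Q = 843.5 − 6.5(117.16) = 81.96.

Buyers pay $117.16, sellers receive $100.16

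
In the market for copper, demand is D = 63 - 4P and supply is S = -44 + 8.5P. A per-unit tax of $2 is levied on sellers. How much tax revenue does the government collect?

Pre-tax equilibrium: P* = 8.56, Q* = 28.76.
Tax on sellers shifts supply to S = -44 + 8.5(P − 2) = -61 + 8.5P.
63 - 4P = -61 + 8.5P gives buyer price Pb = 9.92; sellers receive Ps = 9.92 − 2 = 7.92.
New quantity: Q = 63 − 4(9.92) = 23.32.
Revenue = 2 × 23.32 = 46.64.

Tax revenue = 46.64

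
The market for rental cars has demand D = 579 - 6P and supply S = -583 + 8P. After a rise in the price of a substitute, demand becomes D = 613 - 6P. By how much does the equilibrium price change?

Original equilibrium: P* = 83, Q* = 81.
New equilibrium: 613 - 6P = -583 + 8P, so 1196 = 14P and P' = 598/7; Q' = 613 − 6(598/7) = 703/7.
Change in price: 598/7 − 83 = 17/7.

ΔP = 17/7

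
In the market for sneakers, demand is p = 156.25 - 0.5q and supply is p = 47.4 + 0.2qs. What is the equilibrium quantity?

q* = 155.5

Set the two price expressions equal: 156.25 - 0.5q = 47.4 + 0.2q.
108.85 = 0.7q, so q* = 155.5.
p* = 156.25 − (0.5)(155.5) = 78.5.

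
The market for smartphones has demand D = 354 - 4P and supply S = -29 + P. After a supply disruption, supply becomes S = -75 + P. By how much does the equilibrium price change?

Original equilibrium: P* = 76.6, Q* = 47.6.
New equilibrium: 354 - 4P = -75 + P, so 429 = 5P and P' = 85.8; Q' = 354 − 4(85.8) = 10.8.
Change in price: 85.8 − 76.6 = 9.2.

ΔP = 9.2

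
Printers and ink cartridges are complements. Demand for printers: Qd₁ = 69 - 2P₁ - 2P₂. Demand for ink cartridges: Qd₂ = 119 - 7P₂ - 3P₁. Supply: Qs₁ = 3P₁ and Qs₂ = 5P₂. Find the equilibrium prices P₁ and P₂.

P₁ = 295/27, P₂ = 194/27

Market 1: 69 - 2P₁ - 2P₂ = 3P₁ → 5P₁ + 2P₂ = 69.
Market 2: 12P₂ + 3P₁ = 119.
Eliminating P₂: 12×(1) − 2×(2) gives 54P₁ = 590, so P₁ = 295/27.
Back-substitute into (2): P₂ = (119 − 3×295/27) / 12 = 194/27.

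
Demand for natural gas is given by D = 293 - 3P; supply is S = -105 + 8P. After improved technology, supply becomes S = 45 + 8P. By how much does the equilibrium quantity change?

ΔQ = 450/11

Original equilibrium: P* = 398/11, Q* = 2029/11.
New equilibrium: 293 - 3P = 45 + 8P, so 248 = 11P and P' = 248/11; Q' = 293 − 3(248/11) = 2479/11.
Change in quantity: 2479/11 − 2029/11 = 450/11.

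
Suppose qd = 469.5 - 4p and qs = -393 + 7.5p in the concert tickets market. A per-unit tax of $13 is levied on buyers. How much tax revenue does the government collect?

Pre-tax equilibrium: p* = 75, q* = 169.5.
Tax on buyers shifts demand to qd = 469.5 − 4(p + 13) = 417.5 - 4p.
417.5 - 4p = -393 + 7.5p gives seller price ps = 1621/23; buyers pay pb = 1621/23 + 13 = 1920/23.
New quantity: q = 469.5 − 4(1920/23) = 6237/46.
Revenue = 13 × 6237/46 = 81081/46.

Tax revenue = 81081/46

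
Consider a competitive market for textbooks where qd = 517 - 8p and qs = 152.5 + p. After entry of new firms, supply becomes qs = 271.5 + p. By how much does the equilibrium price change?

Original equilibrium: p* = 40.5, q* = 193.
New equilibrium: 517 - 8p = 271.5 + p, so 245.5 = 9p and p' = 491/18; q' = 517 − 8(491/18) = 2689/9.
Change in price: 491/18 − 40.5 = -119/9.

Δp = -119/9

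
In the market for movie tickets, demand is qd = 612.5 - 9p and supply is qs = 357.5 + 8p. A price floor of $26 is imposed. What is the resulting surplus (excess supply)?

Surplus = 187

Equilibrium price would be p* = 15, so the floor at 26 binds.
At p = 26: qd = 378.5, qs = 565.5.
Surplus = 565.5 − 378.5 = 187.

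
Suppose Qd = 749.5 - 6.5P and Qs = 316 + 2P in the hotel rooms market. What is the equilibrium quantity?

Q* = 418

Set Qd = Qs: 749.5 - 6.5P = 316 + 2P.
433.5 = 8.5P, so P* = 51.
Q* = 749.5 − 6.5(51) = 418.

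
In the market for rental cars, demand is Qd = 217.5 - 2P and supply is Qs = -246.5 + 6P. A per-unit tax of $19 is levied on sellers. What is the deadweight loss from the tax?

Deadweight loss = 270.75

Pre-tax equilibrium: P* = 58, Q* = 101.5.
Tax on sellers shifts supply to Qs = -246.5 + 6(P − 19) = -360.5 + 6P.
217.5 - 2P = -360.5 + 6P gives buyer price Pb = 72.25; sellers receive Ps = 72.25 − 19 = 53.25.
New quantity: Q = 217.5 − 2(72.25) = 73.
DWL = ½ × 19 × (101.5 − 73) = 270.75.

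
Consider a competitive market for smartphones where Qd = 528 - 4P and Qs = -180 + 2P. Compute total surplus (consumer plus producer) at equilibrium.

Total surplus = 1176

Equilibrium: 528 - 4P = -180 + 2P gives P* = 118, Q* = 56.
Demand choke price: P = 132; supply starts at P = 90.
CS = ½(132 − 118)(56) = 392; PS = ½(118 − 90)(56) = 784.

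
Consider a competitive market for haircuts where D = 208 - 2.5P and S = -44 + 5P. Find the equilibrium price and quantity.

Set D = S: 208 - 2.5P = -44 + 5P.
252 = 7.5P, so P* = 33.6.
Q* = 208 − 2.5(33.6) = 124.

P* = 33.6, Q* = 124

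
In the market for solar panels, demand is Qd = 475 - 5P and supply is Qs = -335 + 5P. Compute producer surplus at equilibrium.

Producer surplus = 490

Equilibrium: 475 - 5P = -335 + 5P gives P* = 81, Q* = 70.
Supply starts at P = 67 (where Qs = 0).
PS = ½(81 − 67)(70) = 490.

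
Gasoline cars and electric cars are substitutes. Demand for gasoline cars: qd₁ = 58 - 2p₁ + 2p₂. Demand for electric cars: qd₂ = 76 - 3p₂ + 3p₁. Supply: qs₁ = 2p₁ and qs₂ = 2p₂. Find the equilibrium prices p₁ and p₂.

p₁ = 221/7, p₂ = 239/7

Market 1: 58 - 2p₁ + 2p₂ = 2p₁ → 4p₁ - 2p₂ = 58.
Market 2: 5p₂ - 3p₁ = 76.
Eliminating p₂: 5×(1) + 2×(2) gives 14p₁ = 442, so p₁ = 221/7.
Back-substitute into (2): p₂ = (76 + 3×221/7) / 5 = 239/7.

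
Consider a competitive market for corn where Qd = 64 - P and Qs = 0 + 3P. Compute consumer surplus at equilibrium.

Equilibrium: 64 - P = 0 + 3P gives P* = 16, Q* = 48.
Demand choke price (Qd = 0): P = 64.
CS = ½(64 − 16)(48) = 1152.

Consumer surplus = 1152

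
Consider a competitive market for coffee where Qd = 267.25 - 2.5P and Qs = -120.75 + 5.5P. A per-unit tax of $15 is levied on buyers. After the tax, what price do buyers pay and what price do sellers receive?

Buyers pay $58.8125, sellers receive $43.8125

Pre-tax equilibrium: P* = 48.5, Q* = 146.
Tax on buyers shifts demand to Qd = 267.25 − 2.5(P + 15) = 229.75 - 2.5P.
229.75 - 2.5P = -120.75 + 5.5P gives seller price Ps = 43.8125; buyers pay Pb = 43.8125 + 15 = 58.8125.
New quantity: Q = 267.25 − 2.5(58.8125) = 120.21875.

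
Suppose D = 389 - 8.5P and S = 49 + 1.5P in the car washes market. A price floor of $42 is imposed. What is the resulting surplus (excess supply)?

Surplus = 80

Equilibrium price would be P* = 34, so the floor at 42 binds.
At P = 42: D = 32, S = 112.
Surplus = 112 − 32 = 80.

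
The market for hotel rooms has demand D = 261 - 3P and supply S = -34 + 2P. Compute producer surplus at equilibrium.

Producer surplus = 1764

Equilibrium: 261 - 3P = -34 + 2P gives P* = 59, Q* = 84.
Supply starts at P = 17 (where S = 0).
PS = ½(59 − 17)(84) = 1764.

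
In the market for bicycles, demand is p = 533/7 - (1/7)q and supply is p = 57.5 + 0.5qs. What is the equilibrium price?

Set the two price expressions equal: 533/7 - (1/7)q = 57.5 + 0.5q.
261/14 = (9/14)q, so q* = 29.
p* = 533/7 − (1/7)(29) = 72.

p* = 72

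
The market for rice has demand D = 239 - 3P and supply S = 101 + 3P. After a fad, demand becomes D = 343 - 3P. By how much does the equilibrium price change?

ΔP = 52/3

Original equilibrium: P* = 23, Q* = 170.
New equilibrium: 343 - 3P = 101 + 3P, so 242 = 6P and P' = 121/3; Q' = 343 − 3(121/3) = 222.
Change in price: 121/3 − 23 = 52/3.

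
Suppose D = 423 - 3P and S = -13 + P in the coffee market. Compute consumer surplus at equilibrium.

Equilibrium: 423 - 3P = -13 + P gives P* = 109, Q* = 96.
Demand choke price (D = 0): P = 141.
CS = ½(141 − 109)(96) = 1536.

Consumer surplus = 1536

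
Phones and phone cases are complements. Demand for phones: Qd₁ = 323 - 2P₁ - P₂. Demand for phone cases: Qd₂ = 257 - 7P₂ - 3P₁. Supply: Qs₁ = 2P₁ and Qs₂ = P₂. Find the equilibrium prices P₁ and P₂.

P₁ = 2327/29, P₂ = 59/29

Market 1: 323 - 2P₁ - P₂ = 2P₁ → 4P₁ + P₂ = 323.
Market 2: 8P₂ + 3P₁ = 257.
Eliminating P₂: 8×(1) − 1×(2) gives 29P₁ = 2327, so P₁ = 2327/29.
Back-substitute into (2): P₂ = (257 − 3×2327/29) / 8 = 59/29.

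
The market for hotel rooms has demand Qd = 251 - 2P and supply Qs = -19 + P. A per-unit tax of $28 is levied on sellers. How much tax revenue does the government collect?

Tax revenue = 4396/3

Pre-tax equilibrium: P* = 90, Q* = 71.
Tax on sellers shifts supply to Qs = -19 + 1(P − 28) = -47 + P.
251 - 2P = -47 + P gives buyer price Pb = 298/3; sellers receive Ps = 298/3 − 28 = 214/3.
New quantity: Q = 251 − 2(298/3) = 157/3.
Revenue = 28 × 157/3 = 4396/3.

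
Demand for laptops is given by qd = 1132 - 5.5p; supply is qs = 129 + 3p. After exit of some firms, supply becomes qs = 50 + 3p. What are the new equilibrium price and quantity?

Original equilibrium: p* = 118, q* = 483.
New equilibrium: 1132 - 5.5p = 50 + 3p, so 1082 = 8.5p and p' = 2164/17; q' = 1132 − 5.5(2164/17) = 7342/17.

p' = 2164/17, q' = 7342/17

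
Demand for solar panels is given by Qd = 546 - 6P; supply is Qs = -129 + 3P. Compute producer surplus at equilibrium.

Producer surplus = 1536

Equilibrium: 546 - 6P = -129 + 3P gives P* = 75, Q* = 96.
Supply starts at P = 43 (where Qs = 0).
PS = ½(75 − 43)(96) = 1536.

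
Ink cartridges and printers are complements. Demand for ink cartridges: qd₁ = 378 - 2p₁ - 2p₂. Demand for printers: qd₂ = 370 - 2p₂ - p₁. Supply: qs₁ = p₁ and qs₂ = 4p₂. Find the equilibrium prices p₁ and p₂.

Market 1: 378 - 2p₁ - 2p₂ = p₁ → 3p₁ + 2p₂ = 378.
Market 2: 6p₂ + p₁ = 370.
Eliminating p₂: 6×(1) − 2×(2) gives 16p₁ = 1528, so p₁ = 95.5.
Back-substitute into (2): p₂ = (370 − 1×95.5) / 6 = 45.75.

p₁ = 95.5, p₂ = 45.75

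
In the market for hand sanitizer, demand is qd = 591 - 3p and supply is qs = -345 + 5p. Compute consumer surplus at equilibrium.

Equilibrium: 591 - 3p = -345 + 5p gives p* = 117, q* = 240.
Demand choke price (qd = 0): p = 197.
CS = ½(197 − 117)(240) = 9600.

Consumer surplus = 9600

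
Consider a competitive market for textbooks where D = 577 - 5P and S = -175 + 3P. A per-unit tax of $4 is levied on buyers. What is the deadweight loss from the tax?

Pre-tax equilibrium: P* = 94, Q* = 107.
Tax on buyers shifts demand to D = 577 − 5(P + 4) = 557 - 5P.
557 - 5P = -175 + 3P gives seller price Ps = 91.5; buyers pay Pb = 91.5 + 4 = 95.5.
New quantity: Q = 577 − 5(95.5) = 99.5.
DWL = ½ × 4 × (107 − 99.5) = 15.

Deadweight loss = 15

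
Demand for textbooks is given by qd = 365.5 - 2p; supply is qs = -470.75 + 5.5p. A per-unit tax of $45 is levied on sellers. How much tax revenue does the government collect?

Pre-tax equilibrium: p* = 111.5, q* = 142.5.
Tax on sellers shifts supply to qs = -470.75 + 5.5(p − 45) = -718.25 + 5.5p.
365.5 - 2p = -718.25 + 5.5p gives buyer price pb = 144.5; sellers receive ps = 144.5 − 45 = 99.5.
New quantity: q = 365.5 − 2(144.5) = 76.5.
Revenue = 45 × 76.5 = 3442.5.

Tax revenue = 3442.5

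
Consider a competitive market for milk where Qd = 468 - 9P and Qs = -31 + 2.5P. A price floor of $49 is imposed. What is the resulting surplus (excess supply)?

Surplus = 64.5

Equilibrium price would be P* = 998/23, so the floor at 49 binds.
At P = 49: Qd = 27, Qs = 91.5.
Surplus = 91.5 − 27 = 64.5.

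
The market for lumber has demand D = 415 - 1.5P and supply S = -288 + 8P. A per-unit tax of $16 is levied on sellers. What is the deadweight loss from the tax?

Deadweight loss = 3072/19

Pre-tax equilibrium: P* = 74, Q* = 304.
Tax on sellers shifts supply to S = -288 + 8(P − 16) = -416 + 8P.
415 - 1.5P = -416 + 8P gives buyer price Pb = 1662/19; sellers receive Ps = 1662/19 − 16 = 1358/19.
New quantity: Q = 415 − 1.5(1662/19) = 5392/19.
DWL = ½ × 16 × (304 − 5392/19) = 3072/19.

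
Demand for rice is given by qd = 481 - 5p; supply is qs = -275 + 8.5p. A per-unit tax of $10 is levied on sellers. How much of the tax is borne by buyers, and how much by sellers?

Buyers bear 170/27, sellers bear 100/27

Pre-tax equilibrium: p* = 56, q* = 201.
Tax on sellers shifts supply to qs = -275 + 8.5(p − 10) = -360 + 8.5p.
481 - 5p = -360 + 8.5p gives buyer price pb = 1682/27; sellers receive ps = 1682/27 − 10 = 1412/27.
New quantity: q = 481 − 5(1682/27) = 4577/27.
Buyer burden = 1682/27 − 56 = 170/27; seller burden = 56 − 1412/27 = 100/27.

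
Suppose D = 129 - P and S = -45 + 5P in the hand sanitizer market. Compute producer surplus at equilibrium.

Equilibrium: 129 - P = -45 + 5P gives P* = 29, Q* = 100.
Supply starts at P = 9 (where S = 0).
PS = ½(29 − 9)(100) = 1000.

Producer surplus = 1000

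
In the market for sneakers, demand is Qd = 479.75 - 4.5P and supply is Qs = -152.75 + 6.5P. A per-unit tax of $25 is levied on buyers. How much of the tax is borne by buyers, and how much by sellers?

Pre-tax equilibrium: P* = 57.5, Q* = 221.
Tax on buyers shifts demand to Qd = 479.75 − 4.5(P + 25) = 367.25 - 4.5P.
367.25 - 4.5P = -152.75 + 6.5P gives seller price Ps = 520/11; buyers pay Pb = 520/11 + 25 = 795/11.
New quantity: Q = 479.75 − 4.5(795/11) = 6799/44.
Buyer burden = 795/11 − 57.5 = 325/22; seller burden = 57.5 − 520/11 = 225/22.

Buyers bear 325/22, sellers bear 225/22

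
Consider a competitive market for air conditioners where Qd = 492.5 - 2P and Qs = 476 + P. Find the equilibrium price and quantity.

Set Qd = Qs: 492.5 - 2P = 476 + P.
16.5 = 3P, so P* = 5.5.
Q* = 492.5 − 2(5.5) = 481.5.

P* = 5.5, Q* = 481.5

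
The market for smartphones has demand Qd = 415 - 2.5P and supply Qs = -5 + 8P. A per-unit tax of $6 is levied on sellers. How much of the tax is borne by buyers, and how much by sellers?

Buyers bear 32/7, sellers bear 10/7

Pre-tax equilibrium: P* = 40, Q* = 315.
Tax on sellers shifts supply to Qs = -5 + 8(P − 6) = -53 + 8P.
415 - 2.5P = -53 + 8P gives buyer price Pb = 312/7; sellers receive Ps = 312/7 − 6 = 270/7.
New quantity: Q = 415 − 2.5(312/7) = 2125/7.
Buyer burden = 312/7 − 40 = 32/7; seller burden = 40 − 270/7 = 10/7.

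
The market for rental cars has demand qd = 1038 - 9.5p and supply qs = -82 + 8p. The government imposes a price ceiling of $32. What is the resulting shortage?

Shortage = 560

Equilibrium price would be p* = 64, so the ceiling at 32 binds.
At p = 32: qd = 1038 − 9.5(32) = 734, qs = -82 + 8(32) = 174.
Shortage = 734 − 174 = 560.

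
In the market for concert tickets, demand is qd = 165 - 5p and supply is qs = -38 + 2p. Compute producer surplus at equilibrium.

Producer surplus = 100

Equilibrium: 165 - 5p = -38 + 2p gives p* = 29, q* = 20.
Supply starts at p = 19 (where qs = 0).
PS = ½(29 − 19)(20) = 100.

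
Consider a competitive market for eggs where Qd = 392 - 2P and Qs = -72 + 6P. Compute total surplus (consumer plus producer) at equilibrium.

Equilibrium: 392 - 2P = -72 + 6P gives P* = 58, Q* = 276.
Demand choke price: P = 196; supply starts at P = 12.
CS = ½(196 − 58)(276) = 19044; PS = ½(58 − 12)(276) = 6348.

Total surplus = 25392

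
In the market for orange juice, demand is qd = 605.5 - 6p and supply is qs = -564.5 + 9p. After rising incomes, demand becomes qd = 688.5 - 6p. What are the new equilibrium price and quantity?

p' = 1253/15, q' = 187.3

Original equilibrium: p* = 78, q* = 137.5.
New equilibrium: 688.5 - 6p = -564.5 + 9p, so 1253 = 15p and p' = 1253/15; q' = 688.5 − 6(1253/15) = 187.3.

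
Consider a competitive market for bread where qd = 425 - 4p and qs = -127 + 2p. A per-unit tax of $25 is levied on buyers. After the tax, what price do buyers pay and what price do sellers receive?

Buyers pay 301/3, sellers receive 226/3

Pre-tax equilibrium: p* = 92, q* = 57.
Tax on buyers shifts demand to qd = 425 − 4(p + 25) = 325 - 4p.
325 - 4p = -127 + 2p gives seller price ps = 226/3; buyers pay pb = 226/3 + 25 = 301/3.
New quantity: q = 425 − 4(301/3) = 71/3.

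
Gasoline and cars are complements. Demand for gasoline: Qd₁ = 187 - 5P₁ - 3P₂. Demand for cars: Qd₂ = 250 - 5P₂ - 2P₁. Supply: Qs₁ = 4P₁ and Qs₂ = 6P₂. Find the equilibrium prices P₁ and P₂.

Market 1: 187 - 5P₁ - 3P₂ = 4P₁ → 9P₁ + 3P₂ = 187.
Market 2: 11P₂ + 2P₁ = 250.
Eliminating P₂: 11×(1) − 3×(2) gives 93P₁ = 1307, so P₁ = 1307/93.
Back-substitute into (2): P₂ = (250 − 2×1307/93) / 11 = 1876/93.

P₁ = 1307/93, P₂ = 1876/93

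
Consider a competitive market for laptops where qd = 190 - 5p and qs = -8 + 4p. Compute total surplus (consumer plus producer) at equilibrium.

Total surplus = 1440

Equilibrium: 190 - 5p = -8 + 4p gives p* = 22, q* = 80.
Demand choke price: p = 38; supply starts at p = 2.
CS = ½(38 − 22)(80) = 640; PS = ½(22 − 2)(80) = 800.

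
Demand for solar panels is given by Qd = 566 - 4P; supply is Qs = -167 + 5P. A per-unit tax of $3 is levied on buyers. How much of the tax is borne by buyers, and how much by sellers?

Pre-tax equilibrium: P* = 733/9, Q* = 2162/9.
Tax on buyers shifts demand to Qd = 566 − 4(P + 3) = 554 - 4P.
554 - 4P = -167 + 5P gives seller price Ps = 721/9; buyers pay Pb = 721/9 + 3 = 748/9.
New quantity: Q = 566 − 4(748/9) = 2102/9.
Buyer burden = 748/9 − 733/9 = 5/3; seller burden = 733/9 − 721/9 = 4/3.

Buyers bear 5/3, sellers bear 4/3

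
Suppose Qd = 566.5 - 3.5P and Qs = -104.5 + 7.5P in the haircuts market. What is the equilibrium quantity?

Set Qd = Qs: 566.5 - 3.5P = -104.5 + 7.5P.
671 = 11P, so P* = 61.
Q* = 566.5 − 3.5(61) = 353.

Q* = 353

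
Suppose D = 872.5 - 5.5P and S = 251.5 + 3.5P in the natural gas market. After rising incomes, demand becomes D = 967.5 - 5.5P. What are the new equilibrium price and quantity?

P' = 716/9, Q' = 9539/18

Original equilibrium: P* = 69, Q* = 493.
New equilibrium: 967.5 - 5.5P = 251.5 + 3.5P, so 716 = 9P and P' = 716/9; Q' = 967.5 − 5.5(716/9) = 9539/18.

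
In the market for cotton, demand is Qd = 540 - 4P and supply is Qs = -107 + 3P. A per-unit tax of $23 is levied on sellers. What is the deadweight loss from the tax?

Pre-tax equilibrium: P* = 647/7, Q* = 1192/7.
Tax on sellers shifts supply to Qs = -107 + 3(P − 23) = -176 + 3P.
540 - 4P = -176 + 3P gives buyer price Pb = 716/7; sellers receive Ps = 716/7 − 23 = 555/7.
New quantity: Q = 540 − 4(716/7) = 916/7.
DWL = ½ × 23 × (1192/7 − 916/7) = 3174/7.

Deadweight loss = 3174/7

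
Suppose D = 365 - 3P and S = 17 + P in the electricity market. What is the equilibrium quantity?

Q* = 104

Set D = S: 365 - 3P = 17 + P.
348 = 4P, so P* = 87.
Q* = 365 − 3(87) = 104.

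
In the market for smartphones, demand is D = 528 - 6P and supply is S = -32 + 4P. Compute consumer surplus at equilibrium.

Consumer surplus = 3072

Equilibrium: 528 - 6P = -32 + 4P gives P* = 56, Q* = 192.
Demand choke price (D = 0): P = 88.
CS = ½(88 − 56)(192) = 3072.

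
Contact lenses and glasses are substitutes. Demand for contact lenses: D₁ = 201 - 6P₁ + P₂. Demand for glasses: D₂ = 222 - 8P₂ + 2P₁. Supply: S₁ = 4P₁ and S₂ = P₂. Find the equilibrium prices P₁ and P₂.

P₁ = 2031/88, P₂ = 1311/44

Market 1: 201 - 6P₁ + P₂ = 4P₁ → 10P₁ - P₂ = 201.
Market 2: 9P₂ - 2P₁ = 222.
Eliminating P₂: 9×(1) + 1×(2) gives 88P₁ = 2031, so P₁ = 2031/88.
Back-substitute into (2): P₂ = (222 + 2×2031/88) / 9 = 1311/44.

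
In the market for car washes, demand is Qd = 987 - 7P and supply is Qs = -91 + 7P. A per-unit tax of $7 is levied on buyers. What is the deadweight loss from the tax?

Deadweight loss = 85.75

Pre-tax equilibrium: P* = 77, Q* = 448.
Tax on buyers shifts demand to Qd = 987 − 7(P + 7) = 938 - 7P.
938 - 7P = -91 + 7P gives seller price Ps = 73.5; buyers pay Pb = 73.5 + 7 = 80.5.
New quantity: Q = 987 − 7(80.5) = 423.5.
DWL = ½ × 7 × (448 − 423.5) = 85.75.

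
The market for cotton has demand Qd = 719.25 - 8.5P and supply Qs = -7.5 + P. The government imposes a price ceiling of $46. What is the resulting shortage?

Equilibrium price would be P* = 76.5, so the ceiling at 46 binds.
At P = 46: Qd = 719.25 − 8.5(46) = 328.25, Qs = -7.5 + 1(46) = 38.5.
Shortage = 328.25 − 38.5 = 289.75.

Shortage = 289.75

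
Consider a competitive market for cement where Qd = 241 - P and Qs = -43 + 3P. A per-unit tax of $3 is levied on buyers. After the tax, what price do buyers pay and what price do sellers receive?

Buyers pay $73.25, sellers receive $70.25

Pre-tax equilibrium: P* = 71, Q* = 170.
Tax on buyers shifts demand to Qd = 241 − 1(P + 3) = 238 - P.
238 - P = -43 + 3P gives seller price Ps = 70.25; buyers pay Pb = 70.25 + 3 = 73.25.
New quantity: Q = 241 − 1(73.25) = 167.75.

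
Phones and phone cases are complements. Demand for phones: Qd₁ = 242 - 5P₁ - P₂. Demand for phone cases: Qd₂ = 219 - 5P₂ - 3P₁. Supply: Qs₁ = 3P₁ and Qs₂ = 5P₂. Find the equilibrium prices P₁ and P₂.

P₁ = 2201/77, P₂ = 1026/77

Market 1: 242 - 5P₁ - P₂ = 3P₁ → 8P₁ + P₂ = 242.
Market 2: 10P₂ + 3P₁ = 219.
Eliminating P₂: 10×(1) − 1×(2) gives 77P₁ = 2201, so P₁ = 2201/77.
Back-substitute into (2): P₂ = (219 − 3×2201/77) / 10 = 1026/77.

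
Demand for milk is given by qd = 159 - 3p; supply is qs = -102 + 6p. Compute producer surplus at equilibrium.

Equilibrium: 159 - 3p = -102 + 6p gives p* = 29, q* = 72.
Supply starts at p = 17 (where qs = 0).
PS = ½(29 − 17)(72) = 432.

Producer surplus = 432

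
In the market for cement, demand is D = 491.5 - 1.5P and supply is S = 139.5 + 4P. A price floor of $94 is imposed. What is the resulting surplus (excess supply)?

Equilibrium price would be P* = 64, so the floor at 94 binds.
At P = 94: D = 350.5, S = 515.5.
Surplus = 515.5 − 350.5 = 165.

Surplus = 165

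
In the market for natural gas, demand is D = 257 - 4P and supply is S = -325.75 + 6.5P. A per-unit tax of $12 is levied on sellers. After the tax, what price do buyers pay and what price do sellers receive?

Buyers pay 881/14, sellers receive 713/14

Pre-tax equilibrium: P* = 55.5, Q* = 35.
Tax on sellers shifts supply to S = -325.75 + 6.5(P − 12) = -403.75 + 6.5P.
257 - 4P = -403.75 + 6.5P gives buyer price Pb = 881/14; sellers receive Ps = 881/14 − 12 = 713/14.
New quantity: Q = 257 − 4(881/14) = 37/7.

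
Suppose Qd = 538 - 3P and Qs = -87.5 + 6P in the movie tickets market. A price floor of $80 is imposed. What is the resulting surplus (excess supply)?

Equilibrium price would be P* = 69.5, so the floor at 80 binds.
At P = 80: Qd = 298, Qs = 392.5.
Surplus = 392.5 − 298 = 94.5.

Surplus = 94.5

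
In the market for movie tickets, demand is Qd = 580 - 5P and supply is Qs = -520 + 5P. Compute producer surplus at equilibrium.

Producer surplus = 90

Equilibrium: 580 - 5P = -520 + 5P gives P* = 110, Q* = 30.
Supply starts at P = 104 (where Qs = 0).
PS = ½(110 − 104)(30) = 90.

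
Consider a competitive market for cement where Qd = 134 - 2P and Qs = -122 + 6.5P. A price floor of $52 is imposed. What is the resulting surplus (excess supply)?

Surplus = 186

Equilibrium price would be P* = 512/17, so the floor at 52 binds.
At P = 52: Qd = 30, Qs = 216.
Surplus = 216 − 30 = 186.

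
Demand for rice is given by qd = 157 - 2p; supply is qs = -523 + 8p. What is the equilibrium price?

Set qd = qs: 157 - 2p = -523 + 8p.
680 = 10p, so p* = 68.
q* = 157 − 2(68) = 21.

p* = 68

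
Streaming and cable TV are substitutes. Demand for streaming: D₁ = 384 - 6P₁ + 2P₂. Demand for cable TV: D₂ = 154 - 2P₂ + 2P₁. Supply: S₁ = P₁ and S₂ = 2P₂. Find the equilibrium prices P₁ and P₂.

P₁ = 461/6, P₂ = 923/12

Market 1: 384 - 6P₁ + 2P₂ = P₁ → 7P₁ - 2P₂ = 384.
Market 2: 4P₂ - 2P₁ = 154.
Eliminating P₂: 4×(1) + 2×(2) gives 24P₁ = 1844, so P₁ = 461/6.
Back-substitute into (2): P₂ = (154 + 2×461/6) / 4 = 923/12.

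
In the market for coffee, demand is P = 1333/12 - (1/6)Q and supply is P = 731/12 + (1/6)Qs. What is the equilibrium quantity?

Q* = 150.5

Set the two price expressions equal: 1333/12 - (1/6)Q = 731/12 + (1/6)Q.
301/6 = (1/3)Q, so Q* = 150.5.
P* = 1333/12 − (1/6)(150.5) = 86.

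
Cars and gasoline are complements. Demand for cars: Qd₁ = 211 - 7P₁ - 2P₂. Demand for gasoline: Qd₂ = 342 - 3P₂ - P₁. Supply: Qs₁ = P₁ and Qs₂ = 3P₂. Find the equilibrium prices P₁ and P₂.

P₁ = 291/23, P₂ = 2525/46

Market 1: 211 - 7P₁ - 2P₂ = P₁ → 8P₁ + 2P₂ = 211.
Market 2: 6P₂ + P₁ = 342.
Eliminating P₂: 6×(1) − 2×(2) gives 46P₁ = 582, so P₁ = 291/23.
Back-substitute into (2): P₂ = (342 − 1×291/23) / 6 = 2525/46.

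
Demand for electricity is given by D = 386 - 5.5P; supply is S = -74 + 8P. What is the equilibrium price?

Set D = S: 386 - 5.5P = -74 + 8P.
460 = 13.5P, so P* = 920/27.
Q* = 386 − 5.5(920/27) = 5362/27.

P* = 920/27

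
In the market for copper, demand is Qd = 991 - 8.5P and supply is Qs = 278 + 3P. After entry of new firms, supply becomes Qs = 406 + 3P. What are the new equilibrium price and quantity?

Original equilibrium: P* = 62, Q* = 464.
New equilibrium: 991 - 8.5P = 406 + 3P, so 585 = 11.5P and P' = 1170/23; Q' = 991 − 8.5(1170/23) = 12848/23.

P' = 1170/23, Q' = 12848/23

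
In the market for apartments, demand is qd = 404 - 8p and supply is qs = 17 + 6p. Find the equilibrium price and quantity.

p* = 387/14, q* = 1280/7

Set qd = qs: 404 - 8p = 17 + 6p.
387 = 14p, so p* = 387/14.
q* = 404 − 8(387/14) = 1280/7.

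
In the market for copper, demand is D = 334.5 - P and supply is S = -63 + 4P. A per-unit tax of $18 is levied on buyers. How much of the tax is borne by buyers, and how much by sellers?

Pre-tax equilibrium: P* = 79.5, Q* = 255.
Tax on buyers shifts demand to D = 334.5 − 1(P + 18) = 316.5 - P.
316.5 - P = -63 + 4P gives seller price Ps = 75.9; buyers pay Pb = 75.9 + 18 = 93.9.
New quantity: Q = 334.5 − 1(93.9) = 240.6.
Buyer burden = 93.9 − 79.5 = 14.4; seller burden = 79.5 − 75.9 = 3.6.

Buyers bear $14.4, sellers bear $3.6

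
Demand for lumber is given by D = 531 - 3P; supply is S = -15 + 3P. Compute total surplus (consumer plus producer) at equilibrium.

Equilibrium: 531 - 3P = -15 + 3P gives P* = 91, Q* = 258.
Demand choke price: P = 177; supply starts at P = 5.
CS = ½(177 − 91)(258) = 11094; PS = ½(91 − 5)(258) = 11094.

Total surplus = 22188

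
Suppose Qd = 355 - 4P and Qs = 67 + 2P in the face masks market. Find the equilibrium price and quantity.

P* = 48, Q* = 163

Set Qd = Qs: 355 - 4P = 67 + 2P.
288 = 6P, so P* = 48.
Q* = 355 − 4(48) = 163.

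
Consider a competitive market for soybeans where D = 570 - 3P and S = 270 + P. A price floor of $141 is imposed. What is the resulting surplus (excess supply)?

Surplus = 264

Equilibrium price would be P* = 75, so the floor at 141 binds.
At P = 141: D = 147, S = 411.
Surplus = 411 − 147 = 264.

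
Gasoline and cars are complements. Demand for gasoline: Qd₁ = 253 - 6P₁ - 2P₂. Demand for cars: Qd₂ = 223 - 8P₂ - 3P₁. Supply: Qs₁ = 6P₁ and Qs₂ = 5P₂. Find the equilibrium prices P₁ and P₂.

Market 1: 253 - 6P₁ - 2P₂ = 6P₁ → 12P₁ + 2P₂ = 253.
Market 2: 13P₂ + 3P₁ = 223.
Eliminating P₂: 13×(1) − 2×(2) gives 150P₁ = 2843, so P₁ = 2843/150.
Back-substitute into (2): P₂ = (223 − 3×2843/150) / 13 = 12.78.

P₁ = 2843/150, P₂ = 12.78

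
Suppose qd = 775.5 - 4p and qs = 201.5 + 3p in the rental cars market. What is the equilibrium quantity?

Set qd = qs: 775.5 - 4p = 201.5 + 3p.
574 = 7p, so p* = 82.
q* = 775.5 − 4(82) = 447.5.

q* = 447.5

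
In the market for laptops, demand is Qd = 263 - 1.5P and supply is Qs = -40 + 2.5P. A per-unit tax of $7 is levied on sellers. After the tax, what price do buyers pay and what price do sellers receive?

Buyers pay $80.125, sellers receive $73.125

Pre-tax equilibrium: P* = 75.75, Q* = 149.375.
Tax on sellers shifts supply to Qs = -40 + 2.5(P − 7) = -57.5 + 2.5P.
263 - 1.5P = -57.5 + 2.5P gives buyer price Pb = 80.125; sellers receive Ps = 80.125 − 7 = 73.125.
New quantity: Q = 263 − 1.5(80.125) = 142.8125.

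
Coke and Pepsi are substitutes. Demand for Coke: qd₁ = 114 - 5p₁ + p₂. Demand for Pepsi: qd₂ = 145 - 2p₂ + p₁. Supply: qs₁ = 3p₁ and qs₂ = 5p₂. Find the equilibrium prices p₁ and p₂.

p₁ = 943/55, p₂ = 1274/55

Market 1: 114 - 5p₁ + p₂ = 3p₁ → 8p₁ - p₂ = 114.
Market 2: 7p₂ - p₁ = 145.
Eliminating p₂: 7×(1) + 1×(2) gives 55p₁ = 943, so p₁ = 943/55.
Back-substitute into (2): p₂ = (145 + 1×943/55) / 7 = 1274/55.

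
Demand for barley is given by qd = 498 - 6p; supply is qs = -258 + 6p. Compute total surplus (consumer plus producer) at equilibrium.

Total surplus = 2400

Equilibrium: 498 - 6p = -258 + 6p gives p* = 63, q* = 120.
Demand choke price: p = 83; supply starts at p = 43.
CS = ½(83 − 63)(120) = 1200; PS = ½(63 − 43)(120) = 1200.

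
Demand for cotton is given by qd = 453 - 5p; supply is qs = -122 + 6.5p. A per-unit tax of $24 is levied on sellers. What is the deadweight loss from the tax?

Deadweight loss = 18720/23

Pre-tax equilibrium: p* = 50, q* = 203.
Tax on sellers shifts supply to qs = -122 + 6.5(p − 24) = -278 + 6.5p.
453 - 5p = -278 + 6.5p gives buyer price pb = 1462/23; sellers receive ps = 1462/23 − 24 = 910/23.
New quantity: q = 453 − 5(1462/23) = 3109/23.
DWL = ½ × 24 × (203 − 3109/23) = 18720/23.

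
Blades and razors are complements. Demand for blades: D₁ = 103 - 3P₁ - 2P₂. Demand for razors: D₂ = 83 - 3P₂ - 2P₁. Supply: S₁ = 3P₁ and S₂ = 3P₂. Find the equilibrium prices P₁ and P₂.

Market 1: 103 - 3P₁ - 2P₂ = 3P₁ → 6P₁ + 2P₂ = 103.
Market 2: 6P₂ + 2P₁ = 83.
Eliminating P₂: 6×(1) − 2×(2) gives 32P₁ = 452, so P₁ = 14.125.
Back-substitute into (2): P₂ = (83 − 2×14.125) / 6 = 9.125.

P₁ = 14.125, P₂ = 9.125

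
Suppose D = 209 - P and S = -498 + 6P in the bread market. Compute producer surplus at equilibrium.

Producer surplus = 972

Equilibrium: 209 - P = -498 + 6P gives P* = 101, Q* = 108.
Supply starts at P = 83 (where S = 0).
PS = ½(101 − 83)(108) = 972.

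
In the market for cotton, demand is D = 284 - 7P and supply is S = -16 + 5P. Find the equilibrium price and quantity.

P* = 25, Q* = 109

Set D = S: 284 - 7P = -16 + 5P.
300 = 12P, so P* = 25.
Q* = 284 − 7(25) = 109.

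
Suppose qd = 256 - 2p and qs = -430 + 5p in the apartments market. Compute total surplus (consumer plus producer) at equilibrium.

Total surplus = 1260

Equilibrium: 256 - 2p = -430 + 5p gives p* = 98, q* = 60.
Demand choke price: p = 128; supply starts at p = 86.
CS = ½(128 − 98)(60) = 900; PS = ½(98 − 86)(60) = 360.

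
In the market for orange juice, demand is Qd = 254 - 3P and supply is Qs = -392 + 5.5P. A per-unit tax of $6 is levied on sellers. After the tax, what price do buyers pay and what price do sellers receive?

Buyers pay 1358/17, sellers receive 1256/17

Pre-tax equilibrium: P* = 76, Q* = 26.
Tax on sellers shifts supply to Qs = -392 + 5.5(P − 6) = -425 + 5.5P.
254 - 3P = -425 + 5.5P gives buyer price Pb = 1358/17; sellers receive Ps = 1358/17 − 6 = 1256/17.
New quantity: Q = 254 − 3(1358/17) = 244/17.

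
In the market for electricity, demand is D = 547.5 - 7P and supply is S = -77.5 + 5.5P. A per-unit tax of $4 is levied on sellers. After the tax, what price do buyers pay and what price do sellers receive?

Pre-tax equilibrium: P* = 50, Q* = 197.5.
Tax on sellers shifts supply to S = -77.5 + 5.5(P − 4) = -99.5 + 5.5P.
547.5 - 7P = -99.5 + 5.5P gives buyer price Pb = 51.76; sellers receive Ps = 51.76 − 4 = 47.76.
New quantity: Q = 547.5 − 7(51.76) = 185.18.

Buyers pay $51.76, sellers receive $47.76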